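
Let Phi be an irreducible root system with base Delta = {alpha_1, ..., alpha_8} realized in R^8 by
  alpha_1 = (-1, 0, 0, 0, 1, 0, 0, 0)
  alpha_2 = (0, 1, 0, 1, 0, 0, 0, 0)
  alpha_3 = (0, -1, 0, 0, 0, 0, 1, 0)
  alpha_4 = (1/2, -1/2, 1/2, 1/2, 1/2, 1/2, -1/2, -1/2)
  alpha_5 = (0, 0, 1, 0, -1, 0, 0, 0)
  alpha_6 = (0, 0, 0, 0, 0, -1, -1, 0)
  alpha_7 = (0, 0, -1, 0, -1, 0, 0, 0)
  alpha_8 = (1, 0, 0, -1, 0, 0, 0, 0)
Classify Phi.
type E_8

Compute the Cartan integers a_ij = 2(alpha_i, alpha_j)/(alpha_j, alpha_j); the resulting 8x8 Cartan matrix is
[[2, 0, 0, 0, -1, 0, -1, -1], [0, 2, -1, 0, 0, 0, 0, -1], [0, -1, 2, 0, 0, -1, 0, 0], [0, 0, 0, 2, 0, 0, -1, 0], [-1, 0, 0, 0, 2, 0, 0, 0], [0, 0, -1, 0, 0, 2, 0, 0], [-1, 0, 0, -1, 0, 0, 2, 0], [-1, -1, 0, 0, 0, 0, 0, 2]].
All simple roots have the same length, so the diagram is simply laced. The associated Dynkin diagram is a chain of 7 nodes with one extra node attached to the third node from one end (E_8), so the type is E_8.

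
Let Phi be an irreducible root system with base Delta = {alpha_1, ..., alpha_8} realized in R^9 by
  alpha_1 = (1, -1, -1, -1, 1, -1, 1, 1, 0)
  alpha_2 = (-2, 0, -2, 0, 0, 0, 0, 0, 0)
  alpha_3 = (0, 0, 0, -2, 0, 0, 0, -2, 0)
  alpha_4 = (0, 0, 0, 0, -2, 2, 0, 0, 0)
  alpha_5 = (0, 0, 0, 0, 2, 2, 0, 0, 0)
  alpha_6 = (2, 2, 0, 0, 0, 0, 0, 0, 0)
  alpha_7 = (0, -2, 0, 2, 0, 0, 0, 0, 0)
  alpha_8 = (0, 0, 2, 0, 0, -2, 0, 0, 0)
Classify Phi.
Compute the Cartan integers a_ij = 2(alpha_i, alpha_j)/(alpha_j, alpha_j); the resulting 8x8 Cartan matrix is
[[2, 0, 0, -1, 0, 0, 0, 0], [0, 2, 0, 0, 0, -1, 0, -1], [0, 0, 2, 0, 0, 0, -1, 0], [-1, 0, 0, 2, 0, 0, 0, -1], [0, 0, 0, 0, 2, 0, 0, -1], [0, -1, 0, 0, 0, 2, -1, 0], [0, 0, -1, 0, 0, -1, 2, 0], [0, -1, 0, -1, -1, 0, 0, 2]].
All simple roots have the same length, so the diagram is simply laced. The associated Dynkin diagram is a chain of 7 nodes with one extra node attached to the third node from one end (E_8), so the type is E_8.

E8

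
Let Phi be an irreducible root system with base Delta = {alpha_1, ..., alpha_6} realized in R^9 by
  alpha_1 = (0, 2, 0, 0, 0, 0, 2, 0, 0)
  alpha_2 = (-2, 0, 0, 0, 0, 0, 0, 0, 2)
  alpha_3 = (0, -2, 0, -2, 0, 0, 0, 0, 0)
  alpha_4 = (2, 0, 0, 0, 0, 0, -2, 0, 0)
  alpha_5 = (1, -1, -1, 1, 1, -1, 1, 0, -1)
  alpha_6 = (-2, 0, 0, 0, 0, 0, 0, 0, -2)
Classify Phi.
E_6

Compute the Cartan integers a_ij = 2(alpha_i, alpha_j)/(alpha_j, alpha_j); the resulting 6x6 Cartan matrix is
[[2, 0, -1, -1, 0, 0], [0, 2, 0, -1, -1, 0], [-1, 0, 2, 0, 0, 0], [-1, -1, 0, 2, 0, -1], [0, -1, 0, 0, 2, 0], [0, 0, 0, -1, 0, 2]].
All simple roots have the same length, so the diagram is simply laced. The associated Dynkin diagram is a chain of 5 nodes with one extra node attached to the third node from one end (E_6), so the type is E_6.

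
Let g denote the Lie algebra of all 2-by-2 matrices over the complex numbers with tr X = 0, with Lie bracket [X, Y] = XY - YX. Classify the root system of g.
type A_1

This is sl(2), which has dimension 2^2 - 1 = 3 and rank 2 - 1 = 1 (a Cartan subalgebra is the diagonal traceless matrices). In the classification of classical Lie algebras, the special linear algebra sl(n+1) has type A_n; here n = 1, so the Dynkin diagram is a chain of 1 nodes with single edges (A_1). Hence the type is A_1.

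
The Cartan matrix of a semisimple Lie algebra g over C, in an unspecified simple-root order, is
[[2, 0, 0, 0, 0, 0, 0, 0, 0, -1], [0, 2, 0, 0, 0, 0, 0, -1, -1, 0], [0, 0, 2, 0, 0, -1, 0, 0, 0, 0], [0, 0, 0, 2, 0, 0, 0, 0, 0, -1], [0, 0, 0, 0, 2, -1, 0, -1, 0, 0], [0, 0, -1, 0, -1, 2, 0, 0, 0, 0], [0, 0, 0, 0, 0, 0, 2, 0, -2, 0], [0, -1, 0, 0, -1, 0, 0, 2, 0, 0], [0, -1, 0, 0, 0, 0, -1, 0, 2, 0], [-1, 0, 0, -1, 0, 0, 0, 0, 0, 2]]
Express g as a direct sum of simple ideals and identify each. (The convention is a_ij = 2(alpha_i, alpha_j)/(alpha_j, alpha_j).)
A3 + C7

The diagram associated to this matrix has two connected components: the simple roots {alpha_1, alpha_4, alpha_10} form a chain of 3 nodes with single edges (A_3), and {alpha_2, alpha_3, alpha_5, alpha_6, alpha_7, alpha_8, alpha_9} form a chain of 7 nodes with a double edge at one end; the terminal node there is the unique long simple root (C_7). A semisimple Lie algebra decomposes uniquely as the direct sum of simple ideals, one per connected component of its Dynkin diagram, so g ≅ A_3 ⊕ C_7 (dimension 15 + 105 = 120).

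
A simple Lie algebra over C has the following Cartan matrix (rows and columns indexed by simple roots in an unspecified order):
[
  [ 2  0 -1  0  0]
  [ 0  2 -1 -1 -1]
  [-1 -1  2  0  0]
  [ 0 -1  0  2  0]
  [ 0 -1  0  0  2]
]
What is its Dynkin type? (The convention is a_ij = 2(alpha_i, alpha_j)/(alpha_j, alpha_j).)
D5

The matrix has rank 5 with 2's on the diagonal. Reading the off-diagonal entries as Dynkin edges (a single edge where a_ij = a_ji = -1; a double or triple edge where a_ij * a_ji = 2 or 3), the diagram is a chain of 3 nodes with a fork of two nodes at one end (D_5). One simple-root ordering that puts it in standard form is (alpha_1, alpha_3, alpha_2, alpha_4, alpha_5). So the algebra is type D_5, i.e. so(10).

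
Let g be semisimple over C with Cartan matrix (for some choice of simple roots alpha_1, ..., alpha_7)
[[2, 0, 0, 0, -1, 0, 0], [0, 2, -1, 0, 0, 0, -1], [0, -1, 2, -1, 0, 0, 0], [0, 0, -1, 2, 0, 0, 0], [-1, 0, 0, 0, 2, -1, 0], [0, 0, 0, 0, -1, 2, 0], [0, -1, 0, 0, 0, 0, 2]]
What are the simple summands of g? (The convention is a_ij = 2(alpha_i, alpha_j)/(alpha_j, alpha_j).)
A_3 ⊕ A_4

The diagram associated to this matrix has two connected components: the simple roots {alpha_1, alpha_5, alpha_6} form a chain of 3 nodes with single edges (A_3), and {alpha_2, alpha_3, alpha_4, alpha_7} form a chain of 4 nodes with single edges (A_4). A semisimple Lie algebra decomposes uniquely as the direct sum of simple ideals, one per connected component of its Dynkin diagram, so g ≅ A_3 ⊕ A_4 (dimension 15 + 24 = 39).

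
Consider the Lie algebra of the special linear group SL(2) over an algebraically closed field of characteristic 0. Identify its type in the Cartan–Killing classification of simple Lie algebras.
This is sl(2), which has dimension 2^2 - 1 = 3 and rank 2 - 1 = 1 (a Cartan subalgebra is the diagonal traceless matrices). In the classification of classical Lie algebras, the special linear algebra sl(n+1) has type A_n; here n = 1, so the Dynkin diagram is a chain of 1 nodes with single edges (A_1). Hence the type is A_1.

A_1 (sl(2))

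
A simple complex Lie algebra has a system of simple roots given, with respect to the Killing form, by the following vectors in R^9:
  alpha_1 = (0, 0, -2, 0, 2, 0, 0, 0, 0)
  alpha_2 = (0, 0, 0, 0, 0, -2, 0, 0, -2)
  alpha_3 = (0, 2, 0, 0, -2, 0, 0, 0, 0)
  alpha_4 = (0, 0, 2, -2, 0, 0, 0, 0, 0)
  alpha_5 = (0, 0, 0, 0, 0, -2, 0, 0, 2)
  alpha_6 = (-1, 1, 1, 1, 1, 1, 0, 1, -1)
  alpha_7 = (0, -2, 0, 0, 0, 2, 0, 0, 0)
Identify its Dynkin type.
Compute the Cartan integers a_ij = 2(alpha_i, alpha_j)/(alpha_j, alpha_j); the resulting 7x7 Cartan matrix is
[[2, 0, -1, -1, 0, 0, 0], [0, 2, 0, 0, 0, 0, -1], [-1, 0, 2, 0, 0, 0, -1], [-1, 0, 0, 2, 0, 0, 0], [0, 0, 0, 0, 2, -1, -1], [0, 0, 0, 0, -1, 2, 0], [0, -1, -1, 0, -1, 0, 2]].
All simple roots have the same length, so the diagram is simply laced. The associated Dynkin diagram is a chain of 6 nodes with one extra node attached to the third node from one end (E_7), so the type is E_7.

type E_7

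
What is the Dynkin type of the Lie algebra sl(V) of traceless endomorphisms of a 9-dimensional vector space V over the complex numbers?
This is sl(9), which has dimension 9^2 - 1 = 80 and rank 9 - 1 = 8 (a Cartan subalgebra is the diagonal traceless matrices). In the classification of classical Lie algebras, the special linear algebra sl(n+1) has type A_n; here n = 8, so the Dynkin diagram is a chain of 8 nodes with single edges (A_8). Hence the type is A_8.

type A_8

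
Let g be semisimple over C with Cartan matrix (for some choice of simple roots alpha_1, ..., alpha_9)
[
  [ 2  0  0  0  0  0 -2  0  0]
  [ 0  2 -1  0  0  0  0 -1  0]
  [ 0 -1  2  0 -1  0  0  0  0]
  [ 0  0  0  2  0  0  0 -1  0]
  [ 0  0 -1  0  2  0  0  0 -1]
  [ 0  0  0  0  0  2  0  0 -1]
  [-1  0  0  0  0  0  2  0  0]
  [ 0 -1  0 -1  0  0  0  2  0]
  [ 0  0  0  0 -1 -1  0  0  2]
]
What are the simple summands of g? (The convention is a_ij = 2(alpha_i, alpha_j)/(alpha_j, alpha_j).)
A7 ⊕ B2

The diagram associated to this matrix has two connected components: the simple roots {alpha_2, alpha_3, alpha_4, alpha_5, alpha_6, alpha_8, alpha_9} form a chain of 7 nodes with single edges (A_7), and {alpha_1, alpha_7} form a chain of 2 nodes with a double edge at one end; the terminal node there is the unique short simple root (B_2). A semisimple Lie algebra decomposes uniquely as the direct sum of simple ideals, one per connected component of its Dynkin diagram, so g ≅ A_7 ⊕ B_2 (dimension 63 + 10 = 73).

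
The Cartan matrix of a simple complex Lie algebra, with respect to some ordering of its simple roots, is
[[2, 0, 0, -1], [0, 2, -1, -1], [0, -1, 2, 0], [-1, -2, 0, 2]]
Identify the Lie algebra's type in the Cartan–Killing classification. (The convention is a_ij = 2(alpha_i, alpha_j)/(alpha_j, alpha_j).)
F_4

The matrix has rank 4 with 2's on the diagonal. Reading the off-diagonal entries as Dynkin edges (a single edge where a_ij = a_ji = -1; a double or triple edge where a_ij * a_ji = 2 or 3), the diagram is a chain of 4 nodes with a double edge between the middle two (F_4). One simple-root ordering that puts it in standard form is (alpha_1, alpha_4, alpha_2, alpha_3). So the algebra is type F_4.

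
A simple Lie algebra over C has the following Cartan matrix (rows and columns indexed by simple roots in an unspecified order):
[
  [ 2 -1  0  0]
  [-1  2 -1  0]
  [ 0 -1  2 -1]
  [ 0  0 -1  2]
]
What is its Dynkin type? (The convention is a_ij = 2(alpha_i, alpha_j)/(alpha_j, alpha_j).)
A_4 (sl(5))

The matrix has rank 4 with 2's on the diagonal. Reading the off-diagonal entries as Dynkin edges (a single edge where a_ij = a_ji = -1; a double or triple edge where a_ij * a_ji = 2 or 3), the diagram is a chain of 4 nodes with single edges (A_4). One simple-root ordering that puts it in standard form is (alpha_1, alpha_2, alpha_3, alpha_4). So the algebra is type A_4, i.e. sl(5).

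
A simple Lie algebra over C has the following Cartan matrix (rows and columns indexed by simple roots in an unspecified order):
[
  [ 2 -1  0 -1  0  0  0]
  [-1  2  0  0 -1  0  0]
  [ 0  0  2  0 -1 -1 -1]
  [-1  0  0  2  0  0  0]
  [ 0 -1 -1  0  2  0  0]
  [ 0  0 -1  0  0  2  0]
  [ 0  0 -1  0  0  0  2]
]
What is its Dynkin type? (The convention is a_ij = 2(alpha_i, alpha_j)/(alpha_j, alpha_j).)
The matrix has rank 7 with 2's on the diagonal. Reading the off-diagonal entries as Dynkin edges (a single edge where a_ij = a_ji = -1; a double or triple edge where a_ij * a_ji = 2 or 3), the diagram is a chain of 5 nodes with a fork of two nodes at one end (D_7). One simple-root ordering that puts it in standard form is (alpha_4, alpha_1, alpha_2, alpha_5, alpha_3, alpha_7, alpha_6). So the algebra is type D_7, i.e. so(14).

D_7 (so(14))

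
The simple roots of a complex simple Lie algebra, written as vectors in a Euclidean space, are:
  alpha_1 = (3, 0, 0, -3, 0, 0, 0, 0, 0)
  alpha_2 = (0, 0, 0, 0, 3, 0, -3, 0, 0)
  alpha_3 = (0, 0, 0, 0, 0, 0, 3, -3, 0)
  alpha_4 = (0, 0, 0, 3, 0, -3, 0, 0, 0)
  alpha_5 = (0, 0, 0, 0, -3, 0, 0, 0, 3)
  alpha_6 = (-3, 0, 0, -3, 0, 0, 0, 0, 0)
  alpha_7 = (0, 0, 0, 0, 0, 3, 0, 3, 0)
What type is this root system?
D_7

Compute the Cartan integers a_ij = 2(alpha_i, alpha_j)/(alpha_j, alpha_j); the resulting 7x7 Cartan matrix is
[[2, 0, 0, -1, 0, 0, 0], [0, 2, -1, 0, -1, 0, 0], [0, -1, 2, 0, 0, 0, -1], [-1, 0, 0, 2, 0, -1, -1], [0, -1, 0, 0, 2, 0, 0], [0, 0, 0, -1, 0, 2, 0], [0, 0, -1, -1, 0, 0, 2]].
All simple roots have the same length, so the diagram is simply laced. The associated Dynkin diagram is a chain of 5 nodes with a fork of two nodes at one end (D_7), so the type is D_7 (the algebra so(14)).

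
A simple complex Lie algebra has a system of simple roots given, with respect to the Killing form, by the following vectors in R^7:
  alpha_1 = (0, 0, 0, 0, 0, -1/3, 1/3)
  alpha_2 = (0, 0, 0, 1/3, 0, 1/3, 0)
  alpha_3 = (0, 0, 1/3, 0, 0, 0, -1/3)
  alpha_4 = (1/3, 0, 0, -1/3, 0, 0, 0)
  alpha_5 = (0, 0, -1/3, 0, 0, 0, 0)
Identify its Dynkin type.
B5

Compute the Cartan integers a_ij = 2(alpha_i, alpha_j)/(alpha_j, alpha_j); the resulting 5x5 Cartan matrix is
[[2, -1, -1, 0, 0], [-1, 2, 0, -1, 0], [-1, 0, 2, 0, -2], [0, -1, 0, 2, 0], [0, 0, -1, 0, 2]].
The roots have two lengths (squared-length ratio 2:1); the short ones are alpha_{5}. The associated Dynkin diagram is a chain of 5 nodes with a double edge at one end; the terminal node there is the unique short simple root (B_5), so the type is B_5 (the algebra so(11)).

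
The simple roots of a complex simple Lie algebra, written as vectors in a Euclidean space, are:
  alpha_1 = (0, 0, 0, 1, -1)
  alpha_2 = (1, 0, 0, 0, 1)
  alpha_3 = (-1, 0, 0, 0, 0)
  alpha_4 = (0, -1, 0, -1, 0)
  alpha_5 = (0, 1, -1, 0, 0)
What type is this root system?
B_5

Compute the Cartan integers a_ij = 2(alpha_i, alpha_j)/(alpha_j, alpha_j); the resulting 5x5 Cartan matrix is
[[2, -1, 0, -1, 0], [-1, 2, -2, 0, 0], [0, -1, 2, 0, 0], [-1, 0, 0, 2, -1], [0, 0, 0, -1, 2]].
The roots have two lengths (squared-length ratio 2:1); the short ones are alpha_{3}. The associated Dynkin diagram is a chain of 5 nodes with a double edge at one end; the terminal node there is the unique short simple root (B_5), so the type is B_5 (the algebra so(11)).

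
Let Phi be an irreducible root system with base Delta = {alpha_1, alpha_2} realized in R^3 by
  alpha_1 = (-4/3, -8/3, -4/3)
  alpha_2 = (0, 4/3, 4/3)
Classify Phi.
Compute the Cartan integers a_ij = 2(alpha_i, alpha_j)/(alpha_j, alpha_j); the resulting 2x2 Cartan matrix is
[[2, -3], [-1, 2]].
The roots have two lengths (squared-length ratio 3:1); the short ones are alpha_{2}. The associated Dynkin diagram is two nodes joined by a triple edge (G_2), so the type is G_2.

G2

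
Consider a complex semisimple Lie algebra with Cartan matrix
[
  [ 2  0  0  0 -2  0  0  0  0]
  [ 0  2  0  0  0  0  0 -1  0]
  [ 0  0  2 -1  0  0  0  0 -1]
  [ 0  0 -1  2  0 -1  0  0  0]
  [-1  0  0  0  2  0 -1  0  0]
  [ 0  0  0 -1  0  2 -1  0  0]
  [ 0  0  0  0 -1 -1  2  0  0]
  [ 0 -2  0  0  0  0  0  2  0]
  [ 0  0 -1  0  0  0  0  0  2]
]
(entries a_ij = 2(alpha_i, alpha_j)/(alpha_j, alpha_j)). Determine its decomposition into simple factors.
B_2 (so(5)) + C_7 (sp(14))

The diagram associated to this matrix has two connected components: the simple roots {alpha_2, alpha_8} form a chain of 2 nodes with a double edge at one end; the terminal node there is the unique short simple root (B_2), and {alpha_1, alpha_3, alpha_4, alpha_5, alpha_6, alpha_7, alpha_9} form a chain of 7 nodes with a double edge at one end; the terminal node there is the unique long simple root (C_7). A semisimple Lie algebra decomposes uniquely as the direct sum of simple ideals, one per connected component of its Dynkin diagram, so g ≅ B_2 ⊕ C_7 (dimension 10 + 105 = 115).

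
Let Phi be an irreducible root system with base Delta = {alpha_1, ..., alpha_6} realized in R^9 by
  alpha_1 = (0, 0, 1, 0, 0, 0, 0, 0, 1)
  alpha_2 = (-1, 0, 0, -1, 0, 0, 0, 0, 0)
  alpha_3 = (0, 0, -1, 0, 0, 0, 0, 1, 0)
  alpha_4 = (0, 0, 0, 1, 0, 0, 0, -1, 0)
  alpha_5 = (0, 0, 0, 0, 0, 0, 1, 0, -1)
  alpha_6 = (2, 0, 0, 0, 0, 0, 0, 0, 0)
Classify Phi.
C6

Compute the Cartan integers a_ij = 2(alpha_i, alpha_j)/(alpha_j, alpha_j); the resulting 6x6 Cartan matrix is
[[2, 0, -1, 0, -1, 0], [0, 2, 0, -1, 0, -1], [-1, 0, 2, -1, 0, 0], [0, -1, -1, 2, 0, 0], [-1, 0, 0, 0, 2, 0], [0, -2, 0, 0, 0, 2]].
The roots have two lengths (squared-length ratio 2:1); the short ones are alpha_{1,2,3,4,5}. The associated Dynkin diagram is a chain of 6 nodes with a double edge at one end; the terminal node there is the unique long simple root (C_6), so the type is C_6 (the algebra sp(12)).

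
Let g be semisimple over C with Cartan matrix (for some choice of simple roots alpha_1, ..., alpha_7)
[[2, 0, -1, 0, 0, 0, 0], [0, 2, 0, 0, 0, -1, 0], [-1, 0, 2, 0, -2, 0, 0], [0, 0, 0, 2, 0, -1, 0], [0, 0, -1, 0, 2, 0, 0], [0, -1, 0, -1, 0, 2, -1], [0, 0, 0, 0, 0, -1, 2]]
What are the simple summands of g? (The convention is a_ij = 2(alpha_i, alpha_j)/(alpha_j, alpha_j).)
The diagram associated to this matrix has two connected components: the simple roots {alpha_1, alpha_3, alpha_5} form a chain of 3 nodes with a double edge at one end; the terminal node there is the unique short simple root (B_3), and {alpha_2, alpha_4, alpha_6, alpha_7} form a chain of 2 nodes with a fork of two nodes at one end (D_4). A semisimple Lie algebra decomposes uniquely as the direct sum of simple ideals, one per connected component of its Dynkin diagram, so g ≅ B_3 ⊕ D_4 (dimension 21 + 28 = 49).

B_3 ⊕ D_4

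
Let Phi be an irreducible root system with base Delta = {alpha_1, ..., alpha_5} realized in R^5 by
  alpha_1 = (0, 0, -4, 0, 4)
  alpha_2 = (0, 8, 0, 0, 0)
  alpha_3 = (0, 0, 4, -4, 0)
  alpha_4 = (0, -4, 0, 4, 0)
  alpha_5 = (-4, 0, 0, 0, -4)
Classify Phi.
Compute the Cartan integers a_ij = 2(alpha_i, alpha_j)/(alpha_j, alpha_j); the resulting 5x5 Cartan matrix is
[[2, 0, -1, 0, -1], [0, 2, 0, -2, 0], [-1, 0, 2, -1, 0], [0, -1, -1, 2, 0], [-1, 0, 0, 0, 2]].
The roots have two lengths (squared-length ratio 2:1); the short ones are alpha_{1,3,4,5}. The associated Dynkin diagram is a chain of 5 nodes with a double edge at one end; the terminal node there is the unique long simple root (C_5), so the type is C_5 (the algebra sp(10)).

type C_5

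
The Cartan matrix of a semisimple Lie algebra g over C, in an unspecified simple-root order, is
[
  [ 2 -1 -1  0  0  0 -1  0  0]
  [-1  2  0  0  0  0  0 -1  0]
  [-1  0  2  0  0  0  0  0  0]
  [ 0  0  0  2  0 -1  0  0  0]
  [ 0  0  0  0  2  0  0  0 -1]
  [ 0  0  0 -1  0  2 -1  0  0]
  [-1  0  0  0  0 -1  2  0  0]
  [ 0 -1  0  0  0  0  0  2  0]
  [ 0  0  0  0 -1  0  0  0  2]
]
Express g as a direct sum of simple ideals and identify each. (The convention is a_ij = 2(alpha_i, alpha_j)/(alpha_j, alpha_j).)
A_2 (sl(3)) ⊕ E_7

The diagram associated to this matrix has two connected components: the simple roots {alpha_5, alpha_9} form a chain of 2 nodes with single edges (A_2), and {alpha_1, alpha_2, alpha_3, alpha_4, alpha_6, alpha_7, alpha_8} form a chain of 6 nodes with one extra node attached to the third node from one end (E_7). A semisimple Lie algebra decomposes uniquely as the direct sum of simple ideals, one per connected component of its Dynkin diagram, so g ≅ A_2 ⊕ E_7 (dimension 8 + 133 = 141).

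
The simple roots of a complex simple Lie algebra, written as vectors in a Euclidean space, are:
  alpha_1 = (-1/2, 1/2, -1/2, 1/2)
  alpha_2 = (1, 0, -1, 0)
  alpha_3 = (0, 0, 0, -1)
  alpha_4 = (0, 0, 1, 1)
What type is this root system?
Compute the Cartan integers a_ij = 2(alpha_i, alpha_j)/(alpha_j, alpha_j); the resulting 4x4 Cartan matrix is
[[2, 0, -1, 0], [0, 2, 0, -1], [-1, 0, 2, -1], [0, -1, -2, 2]].
The roots have two lengths (squared-length ratio 2:1); the short ones are alpha_{1,3}. The associated Dynkin diagram is a chain of 4 nodes with a double edge between the middle two (F_4), so the type is F_4.

F4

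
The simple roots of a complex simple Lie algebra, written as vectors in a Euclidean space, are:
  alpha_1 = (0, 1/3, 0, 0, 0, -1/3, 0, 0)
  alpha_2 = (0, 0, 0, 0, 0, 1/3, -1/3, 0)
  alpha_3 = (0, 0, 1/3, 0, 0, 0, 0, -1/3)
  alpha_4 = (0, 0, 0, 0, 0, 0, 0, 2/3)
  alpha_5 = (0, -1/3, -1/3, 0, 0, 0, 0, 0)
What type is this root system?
C_5 (sp(10))

Compute the Cartan integers a_ij = 2(alpha_i, alpha_j)/(alpha_j, alpha_j); the resulting 5x5 Cartan matrix is
[[2, -1, 0, 0, -1], [-1, 2, 0, 0, 0], [0, 0, 2, -1, -1], [0, 0, -2, 2, 0], [-1, 0, -1, 0, 2]].
The roots have two lengths (squared-length ratio 2:1); the short ones are alpha_{1,2,3,5}. The associated Dynkin diagram is a chain of 5 nodes with a double edge at one end; the terminal node there is the unique long simple root (C_5), so the type is C_5 (the algebra sp(10)).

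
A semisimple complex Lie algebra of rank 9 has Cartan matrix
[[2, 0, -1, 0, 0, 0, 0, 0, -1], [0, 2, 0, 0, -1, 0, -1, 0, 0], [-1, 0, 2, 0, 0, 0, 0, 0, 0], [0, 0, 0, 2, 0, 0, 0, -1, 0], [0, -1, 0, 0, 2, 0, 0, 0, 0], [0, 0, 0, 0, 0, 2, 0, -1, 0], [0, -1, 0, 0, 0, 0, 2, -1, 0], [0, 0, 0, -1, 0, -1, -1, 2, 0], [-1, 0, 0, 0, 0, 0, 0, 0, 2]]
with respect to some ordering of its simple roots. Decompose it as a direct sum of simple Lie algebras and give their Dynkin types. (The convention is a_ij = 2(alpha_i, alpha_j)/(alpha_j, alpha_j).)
A_3 (sl(4)) ⊕ D_6 (so(12))

The diagram associated to this matrix has two connected components: the simple roots {alpha_1, alpha_3, alpha_9} form a chain of 3 nodes with single edges (A_3), and {alpha_2, alpha_4, alpha_5, alpha_6, alpha_7, alpha_8} form a chain of 4 nodes with a fork of two nodes at one end (D_6). A semisimple Lie algebra decomposes uniquely as the direct sum of simple ideals, one per connected component of its Dynkin diagram, so g ≅ A_3 ⊕ D_6 (dimension 15 + 66 = 81).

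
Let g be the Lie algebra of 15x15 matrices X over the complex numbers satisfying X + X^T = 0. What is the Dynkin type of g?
type B_7

This is so(15) with 15 odd, which has dimension 15(15-1)/2 = 105 and rank (15-1)/2 = 7. In the classification of classical Lie algebras, the orthogonal algebra so(2n+1) in an odd number of variables has type B_n; here n = 7, so the Dynkin diagram is a chain of 7 nodes with a double edge at one end; the terminal node there is the unique short simple root (B_7). Hence the type is B_7.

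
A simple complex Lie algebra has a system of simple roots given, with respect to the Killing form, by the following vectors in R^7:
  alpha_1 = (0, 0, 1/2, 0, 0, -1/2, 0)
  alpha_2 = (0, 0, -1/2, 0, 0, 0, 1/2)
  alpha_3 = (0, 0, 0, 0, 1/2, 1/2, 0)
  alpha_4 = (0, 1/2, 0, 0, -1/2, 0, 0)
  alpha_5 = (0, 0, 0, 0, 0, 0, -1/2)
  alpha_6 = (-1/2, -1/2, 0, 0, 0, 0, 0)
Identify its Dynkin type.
B_6 (so(13))

Compute the Cartan integers a_ij = 2(alpha_i, alpha_j)/(alpha_j, alpha_j); the resulting 6x6 Cartan matrix is
[[2, -1, -1, 0, 0, 0], [-1, 2, 0, 0, -2, 0], [-1, 0, 2, -1, 0, 0], [0, 0, -1, 2, 0, -1], [0, -1, 0, 0, 2, 0], [0, 0, 0, -1, 0, 2]].
The roots have two lengths (squared-length ratio 2:1); the short ones are alpha_{5}. The associated Dynkin diagram is a chain of 6 nodes with a double edge at one end; the terminal node there is the unique short simple root (B_6), so the type is B_6 (the algebra so(13)).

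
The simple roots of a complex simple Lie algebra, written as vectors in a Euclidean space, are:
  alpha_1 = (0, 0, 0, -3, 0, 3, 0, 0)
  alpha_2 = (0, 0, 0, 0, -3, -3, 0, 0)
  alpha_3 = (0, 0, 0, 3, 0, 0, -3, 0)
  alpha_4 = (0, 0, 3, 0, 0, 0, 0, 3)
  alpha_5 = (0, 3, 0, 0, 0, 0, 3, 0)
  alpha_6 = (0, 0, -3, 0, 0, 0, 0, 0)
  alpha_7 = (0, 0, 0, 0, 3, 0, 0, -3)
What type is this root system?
B_7 (so(15))

Compute the Cartan integers a_ij = 2(alpha_i, alpha_j)/(alpha_j, alpha_j); the resulting 7x7 Cartan matrix is
[[2, -1, -1, 0, 0, 0, 0], [-1, 2, 0, 0, 0, 0, -1], [-1, 0, 2, 0, -1, 0, 0], [0, 0, 0, 2, 0, -2, -1], [0, 0, -1, 0, 2, 0, 0], [0, 0, 0, -1, 0, 2, 0], [0, -1, 0, -1, 0, 0, 2]].
The roots have two lengths (squared-length ratio 2:1); the short ones are alpha_{6}. The associated Dynkin diagram is a chain of 7 nodes with a double edge at one end; the terminal node there is the unique short simple root (B_7), so the type is B_7 (the algebra so(15)).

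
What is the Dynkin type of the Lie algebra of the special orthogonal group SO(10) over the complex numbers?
D_5

This is so(10) with 10 even, which has dimension 10(10-1)/2 = 45 and rank 10/2 = 5. In the classification of classical Lie algebras, the orthogonal algebra so(2n) in an even number of variables has type D_n; here n = 5, so the Dynkin diagram is a chain of 3 nodes with a fork of two nodes at one end (D_5). Hence the type is D_5.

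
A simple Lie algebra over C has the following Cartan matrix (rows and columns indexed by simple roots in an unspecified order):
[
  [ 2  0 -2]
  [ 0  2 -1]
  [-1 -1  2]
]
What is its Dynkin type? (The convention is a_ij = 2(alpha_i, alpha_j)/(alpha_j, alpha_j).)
C_3 (sp(6))

The matrix has rank 3 with 2's on the diagonal. Reading the off-diagonal entries as Dynkin edges (a single edge where a_ij = a_ji = -1; a double or triple edge where a_ij * a_ji = 2 or 3), the diagram is a chain of 3 nodes with a double edge at one end; the terminal node there is the unique long simple root (C_3). One simple-root ordering that puts it in standard form is (alpha_2, alpha_3, alpha_1). So the algebra is type C_3, i.e. sp(6).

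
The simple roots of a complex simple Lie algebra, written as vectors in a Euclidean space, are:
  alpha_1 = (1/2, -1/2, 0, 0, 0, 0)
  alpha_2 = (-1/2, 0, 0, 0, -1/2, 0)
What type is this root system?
Compute the Cartan integers a_ij = 2(alpha_i, alpha_j)/(alpha_j, alpha_j); the resulting 2x2 Cartan matrix is
[[2, -1], [-1, 2]].
All simple roots have the same length, so the diagram is simply laced. The associated Dynkin diagram is a chain of 2 nodes with single edges (A_2), so the type is A_2 (the algebra sl(3)).

A_2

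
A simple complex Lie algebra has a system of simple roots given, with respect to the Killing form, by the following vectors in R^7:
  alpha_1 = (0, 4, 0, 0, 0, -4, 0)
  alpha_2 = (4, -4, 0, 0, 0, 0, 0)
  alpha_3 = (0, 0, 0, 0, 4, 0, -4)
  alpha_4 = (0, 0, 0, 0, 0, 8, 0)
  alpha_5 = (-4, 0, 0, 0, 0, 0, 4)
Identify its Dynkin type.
Compute the Cartan integers a_ij = 2(alpha_i, alpha_j)/(alpha_j, alpha_j); the resulting 5x5 Cartan matrix is
[[2, -1, 0, -1, 0], [-1, 2, 0, 0, -1], [0, 0, 2, 0, -1], [-2, 0, 0, 2, 0], [0, -1, -1, 0, 2]].
The roots have two lengths (squared-length ratio 2:1); the short ones are alpha_{1,2,3,5}. The associated Dynkin diagram is a chain of 5 nodes with a double edge at one end; the terminal node there is the unique long simple root (C_5), so the type is C_5 (the algebra sp(10)).

type C_5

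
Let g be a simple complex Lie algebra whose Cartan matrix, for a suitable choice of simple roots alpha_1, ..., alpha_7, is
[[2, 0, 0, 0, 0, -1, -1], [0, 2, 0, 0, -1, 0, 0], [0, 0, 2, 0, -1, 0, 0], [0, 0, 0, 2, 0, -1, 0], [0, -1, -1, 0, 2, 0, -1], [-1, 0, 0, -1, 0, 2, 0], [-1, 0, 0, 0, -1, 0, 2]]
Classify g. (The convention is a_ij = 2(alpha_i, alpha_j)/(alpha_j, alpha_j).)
D_7

The matrix has rank 7 with 2's on the diagonal. Reading the off-diagonal entries as Dynkin edges (a single edge where a_ij = a_ji = -1; a double or triple edge where a_ij * a_ji = 2 or 3), the diagram is a chain of 5 nodes with a fork of two nodes at one end (D_7). One simple-root ordering that puts it in standard form is (alpha_4, alpha_6, alpha_1, alpha_7, alpha_5, alpha_3, alpha_2). So the algebra is type D_7, i.e. so(14).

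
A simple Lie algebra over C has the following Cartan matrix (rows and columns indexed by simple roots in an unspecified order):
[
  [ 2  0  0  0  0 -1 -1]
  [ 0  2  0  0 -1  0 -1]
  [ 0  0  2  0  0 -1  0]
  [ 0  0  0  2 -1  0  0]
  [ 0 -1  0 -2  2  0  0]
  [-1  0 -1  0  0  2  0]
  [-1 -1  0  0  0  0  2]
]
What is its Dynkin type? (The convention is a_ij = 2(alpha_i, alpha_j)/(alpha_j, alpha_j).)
B7

The matrix has rank 7 with 2's on the diagonal. Reading the off-diagonal entries as Dynkin edges (a single edge where a_ij = a_ji = -1; a double or triple edge where a_ij * a_ji = 2 or 3), the diagram is a chain of 7 nodes with a double edge at one end; the terminal node there is the unique short simple root (B_7). One simple-root ordering that puts it in standard form is (alpha_3, alpha_6, alpha_1, alpha_7, alpha_2, alpha_5, alpha_4). So the algebra is type B_7, i.e. so(15).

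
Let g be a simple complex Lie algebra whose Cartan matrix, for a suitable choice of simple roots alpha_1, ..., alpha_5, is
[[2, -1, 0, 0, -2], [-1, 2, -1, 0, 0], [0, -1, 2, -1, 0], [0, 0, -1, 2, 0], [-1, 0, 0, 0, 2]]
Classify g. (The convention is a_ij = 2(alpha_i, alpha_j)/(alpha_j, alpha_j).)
The matrix has rank 5 with 2's on the diagonal. Reading the off-diagonal entries as Dynkin edges (a single edge where a_ij = a_ji = -1; a double or triple edge where a_ij * a_ji = 2 or 3), the diagram is a chain of 5 nodes with a double edge at one end; the terminal node there is the unique short simple root (B_5). One simple-root ordering that puts it in standard form is (alpha_4, alpha_3, alpha_2, alpha_1, alpha_5). So the algebra is type B_5, i.e. so(11).

B_5 (so(11))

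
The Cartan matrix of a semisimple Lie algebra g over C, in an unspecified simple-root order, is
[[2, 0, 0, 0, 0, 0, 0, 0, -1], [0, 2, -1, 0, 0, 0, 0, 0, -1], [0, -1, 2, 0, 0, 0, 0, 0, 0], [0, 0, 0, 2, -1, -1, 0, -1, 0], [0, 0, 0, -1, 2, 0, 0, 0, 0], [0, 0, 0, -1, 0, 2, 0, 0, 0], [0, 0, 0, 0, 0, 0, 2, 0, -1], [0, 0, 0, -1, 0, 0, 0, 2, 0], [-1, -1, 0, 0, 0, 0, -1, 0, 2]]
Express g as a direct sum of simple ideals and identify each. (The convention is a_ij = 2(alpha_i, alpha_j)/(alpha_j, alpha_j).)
type D_4 + type D_5

The diagram associated to this matrix has two connected components: the simple roots {alpha_4, alpha_5, alpha_6, alpha_8} form a chain of 2 nodes with a fork of two nodes at one end (D_4), and {alpha_1, alpha_2, alpha_3, alpha_7, alpha_9} form a chain of 3 nodes with a fork of two nodes at one end (D_5). A semisimple Lie algebra decomposes uniquely as the direct sum of simple ideals, one per connected component of its Dynkin diagram, so g ≅ D_4 ⊕ D_5 (dimension 28 + 45 = 73).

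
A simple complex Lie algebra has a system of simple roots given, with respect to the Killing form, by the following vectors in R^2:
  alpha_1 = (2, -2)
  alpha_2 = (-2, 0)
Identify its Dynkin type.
B2

Compute the Cartan integers a_ij = 2(alpha_i, alpha_j)/(alpha_j, alpha_j); the resulting 2x2 Cartan matrix is
[[2, -2], [-1, 2]].
The roots have two lengths (squared-length ratio 2:1); the short ones are alpha_{2}. The associated Dynkin diagram is a chain of 2 nodes with a double edge at one end; the terminal node there is the unique short simple root (B_2), so the type is B_2 (the algebra so(5)).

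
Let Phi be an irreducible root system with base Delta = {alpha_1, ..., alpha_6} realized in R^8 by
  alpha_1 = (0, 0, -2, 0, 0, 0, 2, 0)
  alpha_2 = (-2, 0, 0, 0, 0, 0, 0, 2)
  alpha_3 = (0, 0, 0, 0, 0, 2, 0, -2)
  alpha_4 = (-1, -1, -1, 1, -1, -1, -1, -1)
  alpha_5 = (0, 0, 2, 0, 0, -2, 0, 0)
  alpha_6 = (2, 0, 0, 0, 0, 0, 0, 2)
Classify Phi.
E_6

Compute the Cartan integers a_ij = 2(alpha_i, alpha_j)/(alpha_j, alpha_j); the resulting 6x6 Cartan matrix is
[[2, 0, 0, 0, -1, 0], [0, 2, -1, 0, 0, 0], [0, -1, 2, 0, -1, -1], [0, 0, 0, 2, 0, -1], [-1, 0, -1, 0, 2, 0], [0, 0, -1, -1, 0, 2]].
All simple roots have the same length, so the diagram is simply laced. The associated Dynkin diagram is a chain of 5 nodes with one extra node attached to the third node from one end (E_6), so the type is E_6.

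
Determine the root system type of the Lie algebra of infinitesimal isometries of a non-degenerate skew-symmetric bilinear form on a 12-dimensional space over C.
C6

This is sp(12), which has dimension 12(12+1)/2 = 78 and rank 12/2 = 6. In the classification of classical Lie algebras, the symplectic algebra sp(2n) has type C_n; here n = 6, so the Dynkin diagram is a chain of 6 nodes with a double edge at one end; the terminal node there is the unique long simple root (C_6). Hence the type is C_6.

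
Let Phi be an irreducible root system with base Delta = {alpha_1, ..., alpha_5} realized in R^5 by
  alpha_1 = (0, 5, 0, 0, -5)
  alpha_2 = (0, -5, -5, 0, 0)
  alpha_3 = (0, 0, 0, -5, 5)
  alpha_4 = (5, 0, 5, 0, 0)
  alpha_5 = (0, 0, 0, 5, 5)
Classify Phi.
type D_5

Compute the Cartan integers a_ij = 2(alpha_i, alpha_j)/(alpha_j, alpha_j); the resulting 5x5 Cartan matrix is
[[2, -1, -1, 0, -1], [-1, 2, 0, -1, 0], [-1, 0, 2, 0, 0], [0, -1, 0, 2, 0], [-1, 0, 0, 0, 2]].
All simple roots have the same length, so the diagram is simply laced. The associated Dynkin diagram is a chain of 3 nodes with a fork of two nodes at one end (D_5), so the type is D_5 (the algebra so(10)).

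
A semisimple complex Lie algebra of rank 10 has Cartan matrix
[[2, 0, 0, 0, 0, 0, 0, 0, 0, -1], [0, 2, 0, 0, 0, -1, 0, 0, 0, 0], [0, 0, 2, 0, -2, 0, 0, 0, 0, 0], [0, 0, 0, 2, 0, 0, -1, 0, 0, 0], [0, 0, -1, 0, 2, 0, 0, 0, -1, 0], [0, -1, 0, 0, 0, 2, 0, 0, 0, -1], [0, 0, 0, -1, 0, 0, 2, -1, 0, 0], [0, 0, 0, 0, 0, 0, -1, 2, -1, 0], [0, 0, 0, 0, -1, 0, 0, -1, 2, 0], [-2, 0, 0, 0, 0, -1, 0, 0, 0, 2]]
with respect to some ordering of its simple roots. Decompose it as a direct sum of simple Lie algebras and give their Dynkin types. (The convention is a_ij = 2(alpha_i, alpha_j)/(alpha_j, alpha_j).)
type B_4 ⊕ type C_6

The diagram associated to this matrix has two connected components: the simple roots {alpha_1, alpha_2, alpha_6, alpha_10} form a chain of 4 nodes with a double edge at one end; the terminal node there is the unique short simple root (B_4), and {alpha_3, alpha_4, alpha_5, alpha_7, alpha_8, alpha_9} form a chain of 6 nodes with a double edge at one end; the terminal node there is the unique long simple root (C_6). A semisimple Lie algebra decomposes uniquely as the direct sum of simple ideals, one per connected component of its Dynkin diagram, so g ≅ B_4 ⊕ C_6 (dimension 36 + 78 = 114).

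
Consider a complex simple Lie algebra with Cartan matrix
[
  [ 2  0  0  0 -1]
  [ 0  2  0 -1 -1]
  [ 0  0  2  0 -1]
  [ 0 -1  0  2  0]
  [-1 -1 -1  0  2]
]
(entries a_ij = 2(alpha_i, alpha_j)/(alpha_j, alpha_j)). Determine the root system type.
D_5

The matrix has rank 5 with 2's on the diagonal. Reading the off-diagonal entries as Dynkin edges (a single edge where a_ij = a_ji = -1; a double or triple edge where a_ij * a_ji = 2 or 3), the diagram is a chain of 3 nodes with a fork of two nodes at one end (D_5). One simple-root ordering that puts it in standard form is (alpha_4, alpha_2, alpha_5, alpha_3, alpha_1). So the algebra is type D_5, i.e. so(10).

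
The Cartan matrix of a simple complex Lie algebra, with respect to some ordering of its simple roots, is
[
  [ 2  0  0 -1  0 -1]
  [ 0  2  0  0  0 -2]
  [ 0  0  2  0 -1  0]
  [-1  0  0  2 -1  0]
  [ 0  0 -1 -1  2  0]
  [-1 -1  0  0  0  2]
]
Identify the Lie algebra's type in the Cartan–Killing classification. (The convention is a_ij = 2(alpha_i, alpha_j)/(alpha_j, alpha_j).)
The matrix has rank 6 with 2's on the diagonal. Reading the off-diagonal entries as Dynkin edges (a single edge where a_ij = a_ji = -1; a double or triple edge where a_ij * a_ji = 2 or 3), the diagram is a chain of 6 nodes with a double edge at one end; the terminal node there is the unique long simple root (C_6). One simple-root ordering that puts it in standard form is (alpha_3, alpha_5, alpha_4, alpha_1, alpha_6, alpha_2). So the algebra is type C_6, i.e. sp(12).

C6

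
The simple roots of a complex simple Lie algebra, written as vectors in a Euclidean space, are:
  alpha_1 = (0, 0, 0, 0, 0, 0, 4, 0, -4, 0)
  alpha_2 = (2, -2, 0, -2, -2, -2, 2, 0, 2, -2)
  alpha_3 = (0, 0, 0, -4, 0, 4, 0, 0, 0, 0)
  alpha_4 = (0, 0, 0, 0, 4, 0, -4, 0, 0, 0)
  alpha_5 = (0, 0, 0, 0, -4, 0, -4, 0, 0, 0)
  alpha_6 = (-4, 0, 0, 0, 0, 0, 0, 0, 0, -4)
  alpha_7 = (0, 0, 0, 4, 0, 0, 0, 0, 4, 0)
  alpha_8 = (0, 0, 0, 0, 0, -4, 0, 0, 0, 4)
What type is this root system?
Compute the Cartan integers a_ij = 2(alpha_i, alpha_j)/(alpha_j, alpha_j); the resulting 8x8 Cartan matrix is
[[2, 0, 0, -1, -1, 0, -1, 0], [0, 2, 0, -1, 0, 0, 0, 0], [0, 0, 2, 0, 0, 0, -1, -1], [-1, -1, 0, 2, 0, 0, 0, 0], [-1, 0, 0, 0, 2, 0, 0, 0], [0, 0, 0, 0, 0, 2, 0, -1], [-1, 0, -1, 0, 0, 0, 2, 0], [0, 0, -1, 0, 0, -1, 0, 2]].
All simple roots have the same length, so the diagram is simply laced. The associated Dynkin diagram is a chain of 7 nodes with one extra node attached to the third node from one end (E_8), so the type is E_8.

type E_8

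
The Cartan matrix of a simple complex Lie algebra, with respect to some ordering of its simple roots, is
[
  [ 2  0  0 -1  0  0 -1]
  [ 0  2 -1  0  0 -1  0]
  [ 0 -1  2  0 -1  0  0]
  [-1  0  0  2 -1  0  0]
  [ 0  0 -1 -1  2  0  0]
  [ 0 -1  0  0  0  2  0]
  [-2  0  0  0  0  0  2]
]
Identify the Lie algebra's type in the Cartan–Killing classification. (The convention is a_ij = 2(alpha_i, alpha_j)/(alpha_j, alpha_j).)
C_7 (sp(14))

The matrix has rank 7 with 2's on the diagonal. Reading the off-diagonal entries as Dynkin edges (a single edge where a_ij = a_ji = -1; a double or triple edge where a_ij * a_ji = 2 or 3), the diagram is a chain of 7 nodes with a double edge at one end; the terminal node there is the unique long simple root (C_7). One simple-root ordering that puts it in standard form is (alpha_6, alpha_2, alpha_3, alpha_5, alpha_4, alpha_1, alpha_7). So the algebra is type C_7, i.e. sp(14).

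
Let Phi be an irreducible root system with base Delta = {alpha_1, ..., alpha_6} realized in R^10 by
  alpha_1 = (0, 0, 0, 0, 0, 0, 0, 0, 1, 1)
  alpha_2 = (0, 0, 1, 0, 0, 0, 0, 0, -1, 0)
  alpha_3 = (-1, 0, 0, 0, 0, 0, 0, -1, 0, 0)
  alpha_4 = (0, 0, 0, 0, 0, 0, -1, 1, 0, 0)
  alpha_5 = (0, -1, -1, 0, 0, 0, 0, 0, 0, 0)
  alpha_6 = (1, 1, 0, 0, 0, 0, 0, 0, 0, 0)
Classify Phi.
Compute the Cartan integers a_ij = 2(alpha_i, alpha_j)/(alpha_j, alpha_j); the resulting 6x6 Cartan matrix is
[[2, -1, 0, 0, 0, 0], [-1, 2, 0, 0, -1, 0], [0, 0, 2, -1, 0, -1], [0, 0, -1, 2, 0, 0], [0, -1, 0, 0, 2, -1], [0, 0, -1, 0, -1, 2]].
All simple roots have the same length, so the diagram is simply laced. The associated Dynkin diagram is a chain of 6 nodes with single edges (A_6), so the type is A_6 (the algebra sl(7)).

A_6 (sl(7))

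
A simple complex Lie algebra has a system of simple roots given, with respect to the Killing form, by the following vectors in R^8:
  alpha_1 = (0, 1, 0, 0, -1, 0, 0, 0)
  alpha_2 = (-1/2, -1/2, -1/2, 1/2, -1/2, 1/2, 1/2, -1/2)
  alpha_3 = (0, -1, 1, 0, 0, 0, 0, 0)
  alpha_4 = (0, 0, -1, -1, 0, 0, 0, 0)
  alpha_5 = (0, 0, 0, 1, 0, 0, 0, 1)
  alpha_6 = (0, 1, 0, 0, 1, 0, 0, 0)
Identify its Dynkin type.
Compute the Cartan integers a_ij = 2(alpha_i, alpha_j)/(alpha_j, alpha_j); the resulting 6x6 Cartan matrix is
[[2, 0, -1, 0, 0, 0], [0, 2, 0, 0, 0, -1], [-1, 0, 2, -1, 0, -1], [0, 0, -1, 2, -1, 0], [0, 0, 0, -1, 2, 0], [0, -1, -1, 0, 0, 2]].
All simple roots have the same length, so the diagram is simply laced. The associated Dynkin diagram is a chain of 5 nodes with one extra node attached to the third node from one end (E_6), so the type is E_6.

E_6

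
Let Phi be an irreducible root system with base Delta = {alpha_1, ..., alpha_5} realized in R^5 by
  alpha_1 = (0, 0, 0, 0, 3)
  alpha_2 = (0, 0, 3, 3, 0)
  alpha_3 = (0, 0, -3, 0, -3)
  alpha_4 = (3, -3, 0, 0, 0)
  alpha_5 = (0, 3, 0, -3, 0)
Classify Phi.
Compute the Cartan integers a_ij = 2(alpha_i, alpha_j)/(alpha_j, alpha_j); the resulting 5x5 Cartan matrix is
[[2, 0, -1, 0, 0], [0, 2, -1, 0, -1], [-2, -1, 2, 0, 0], [0, 0, 0, 2, -1], [0, -1, 0, -1, 2]].
The roots have two lengths (squared-length ratio 2:1); the short ones are alpha_{1}. The associated Dynkin diagram is a chain of 5 nodes with a double edge at one end; the terminal node there is the unique short simple root (B_5), so the type is B_5 (the algebra so(11)).

B_5 (so(11))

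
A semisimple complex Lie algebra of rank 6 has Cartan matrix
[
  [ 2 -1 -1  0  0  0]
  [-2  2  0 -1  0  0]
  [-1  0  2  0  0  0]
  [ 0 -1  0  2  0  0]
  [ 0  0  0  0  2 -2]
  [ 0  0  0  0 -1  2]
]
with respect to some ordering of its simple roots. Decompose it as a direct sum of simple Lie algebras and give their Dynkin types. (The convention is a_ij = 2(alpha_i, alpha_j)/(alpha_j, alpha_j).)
The diagram associated to this matrix has two connected components: the simple roots {alpha_5, alpha_6} form a chain of 2 nodes with a double edge at one end; the terminal node there is the unique short simple root (B_2), and {alpha_1, alpha_2, alpha_3, alpha_4} form a chain of 4 nodes with a double edge between the middle two (F_4). A semisimple Lie algebra decomposes uniquely as the direct sum of simple ideals, one per connected component of its Dynkin diagram, so g ≅ B_2 ⊕ F_4 (dimension 10 + 52 = 62).

B_2 ⊕ F_4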